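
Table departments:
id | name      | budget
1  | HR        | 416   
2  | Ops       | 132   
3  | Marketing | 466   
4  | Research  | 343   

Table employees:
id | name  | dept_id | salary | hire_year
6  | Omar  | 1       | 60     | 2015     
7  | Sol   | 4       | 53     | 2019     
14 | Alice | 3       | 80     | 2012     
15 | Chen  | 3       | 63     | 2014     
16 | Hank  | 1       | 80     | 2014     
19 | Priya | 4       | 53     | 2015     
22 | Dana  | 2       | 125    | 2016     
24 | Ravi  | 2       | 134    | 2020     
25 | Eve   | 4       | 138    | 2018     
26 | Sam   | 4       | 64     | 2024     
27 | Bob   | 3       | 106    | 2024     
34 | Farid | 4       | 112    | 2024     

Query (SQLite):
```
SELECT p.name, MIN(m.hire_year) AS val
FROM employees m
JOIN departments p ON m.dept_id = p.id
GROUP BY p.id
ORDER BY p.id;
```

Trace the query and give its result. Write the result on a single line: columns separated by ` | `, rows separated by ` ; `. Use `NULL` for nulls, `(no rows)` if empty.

HR | 2014 ; Ops | 2016 ; Marketing | 2012 ; Research | 2015

Join each employees row to its departments via dept_id.
Group joined rows by departments.id; compute MIN(m.hire_year) per group.
  1: ids {6, 16} → MIN(m.hire_year)=2014
  2: ids {22, 24} → MIN(m.hire_year)=2016
  3: ids {14, 15, 27} → MIN(m.hire_year)=2012
  4: ids {7, 19, 25, 26, 34} → MIN(m.hire_year)=2015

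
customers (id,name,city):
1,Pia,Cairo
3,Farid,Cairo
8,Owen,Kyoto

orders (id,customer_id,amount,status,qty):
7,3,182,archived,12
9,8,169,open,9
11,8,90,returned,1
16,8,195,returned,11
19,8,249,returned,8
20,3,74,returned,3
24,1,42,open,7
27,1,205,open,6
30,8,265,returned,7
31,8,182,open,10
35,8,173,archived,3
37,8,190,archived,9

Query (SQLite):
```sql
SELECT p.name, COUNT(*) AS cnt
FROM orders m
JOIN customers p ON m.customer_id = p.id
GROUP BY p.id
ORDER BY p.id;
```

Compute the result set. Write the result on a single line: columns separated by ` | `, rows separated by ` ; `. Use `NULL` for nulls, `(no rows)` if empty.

Pia | 2 ; Farid | 2 ; Owen | 8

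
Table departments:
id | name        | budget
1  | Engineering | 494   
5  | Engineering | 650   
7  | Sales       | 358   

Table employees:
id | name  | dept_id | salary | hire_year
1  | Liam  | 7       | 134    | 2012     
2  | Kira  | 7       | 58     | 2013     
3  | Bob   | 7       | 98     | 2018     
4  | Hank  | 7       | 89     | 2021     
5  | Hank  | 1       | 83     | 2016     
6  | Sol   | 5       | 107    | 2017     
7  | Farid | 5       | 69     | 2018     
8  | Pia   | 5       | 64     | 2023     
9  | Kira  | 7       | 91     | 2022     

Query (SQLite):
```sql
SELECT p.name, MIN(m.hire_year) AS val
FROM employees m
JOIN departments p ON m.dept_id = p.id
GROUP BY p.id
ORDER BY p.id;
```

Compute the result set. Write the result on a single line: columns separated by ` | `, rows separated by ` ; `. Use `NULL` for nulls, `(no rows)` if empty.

Join each employees row to its departments via dept_id.
Group joined rows by departments.id; compute MIN(m.hire_year) per group.
  1: ids {5} → MIN(m.hire_year)=2016
  5: ids {6, 7, 8} → MIN(m.hire_year)=2017
  7: ids {1, 2, 3, 4, 9} → MIN(m.hire_year)=2012

Engineering | 2016 ; Engineering | 2017 ; Sales | 2012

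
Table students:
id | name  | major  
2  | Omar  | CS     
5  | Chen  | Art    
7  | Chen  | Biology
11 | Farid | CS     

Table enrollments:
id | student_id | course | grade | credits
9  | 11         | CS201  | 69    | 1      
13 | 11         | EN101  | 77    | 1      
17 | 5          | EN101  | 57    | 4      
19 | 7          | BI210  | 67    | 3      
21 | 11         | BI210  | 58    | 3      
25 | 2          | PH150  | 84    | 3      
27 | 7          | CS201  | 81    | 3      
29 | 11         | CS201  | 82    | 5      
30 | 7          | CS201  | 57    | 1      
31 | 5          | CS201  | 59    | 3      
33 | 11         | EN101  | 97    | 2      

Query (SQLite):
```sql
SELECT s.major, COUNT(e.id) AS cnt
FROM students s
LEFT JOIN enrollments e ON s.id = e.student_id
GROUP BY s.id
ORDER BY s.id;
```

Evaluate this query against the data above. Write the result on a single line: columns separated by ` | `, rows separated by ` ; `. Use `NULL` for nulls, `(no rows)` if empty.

LEFT JOIN keeps every students row; unmatched ones get NULL for enrollments columns.
Group by students.id and compute COUNT(e.id). COUNT(col) of an all-NULL group is 0.
  2: ids {25} → COUNT(e.id)=1
  5: ids {17, 31} → COUNT(e.id)=2
  7: ids {19, 27, 30} → COUNT(e.id)=3
  11: ids {9, 13, 21, 29, 33} → COUNT(e.id)=5

CS | 1 ; Art | 2 ; Biology | 3 ; CS | 5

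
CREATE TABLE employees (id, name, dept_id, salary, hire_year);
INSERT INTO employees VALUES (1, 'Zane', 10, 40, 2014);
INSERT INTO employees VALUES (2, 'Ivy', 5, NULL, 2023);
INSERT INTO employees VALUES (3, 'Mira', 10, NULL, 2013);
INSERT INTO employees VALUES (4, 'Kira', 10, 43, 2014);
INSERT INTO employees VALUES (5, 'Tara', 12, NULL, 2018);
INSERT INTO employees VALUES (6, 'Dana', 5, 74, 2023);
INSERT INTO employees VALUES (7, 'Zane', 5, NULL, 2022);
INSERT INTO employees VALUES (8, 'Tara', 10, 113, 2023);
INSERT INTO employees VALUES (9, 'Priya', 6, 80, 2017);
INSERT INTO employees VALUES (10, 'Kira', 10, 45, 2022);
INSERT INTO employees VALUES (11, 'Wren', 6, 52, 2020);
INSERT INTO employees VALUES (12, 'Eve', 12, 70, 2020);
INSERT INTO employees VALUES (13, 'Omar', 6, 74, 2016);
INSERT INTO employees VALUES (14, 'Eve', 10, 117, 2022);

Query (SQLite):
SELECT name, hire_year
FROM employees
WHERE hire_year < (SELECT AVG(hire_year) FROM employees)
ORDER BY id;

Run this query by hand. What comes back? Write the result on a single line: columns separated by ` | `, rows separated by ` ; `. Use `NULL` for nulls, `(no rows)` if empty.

Zane | 2014 ; Mira | 2013 ; Kira | 2014 ; Tara | 2018 ; Priya | 2017 ; Omar | 2016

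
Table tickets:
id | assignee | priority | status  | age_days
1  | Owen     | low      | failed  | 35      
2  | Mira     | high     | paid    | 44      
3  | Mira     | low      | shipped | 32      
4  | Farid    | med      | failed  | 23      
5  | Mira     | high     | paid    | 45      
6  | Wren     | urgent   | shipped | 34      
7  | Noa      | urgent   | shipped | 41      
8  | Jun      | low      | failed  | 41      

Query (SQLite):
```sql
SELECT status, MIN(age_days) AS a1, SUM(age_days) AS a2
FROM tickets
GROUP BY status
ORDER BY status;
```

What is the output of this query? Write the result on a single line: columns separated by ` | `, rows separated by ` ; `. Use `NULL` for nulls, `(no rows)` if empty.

failed | 23 | 99 ; paid | 44 | 89 ; shipped | 32 | 107

Group tickets by status.
Per group compute: MIN(age_days), SUM(age_days).
  failed: ids {1, 4, 8} → MIN(age_days)=23, SUM(age_days)=99
  paid: ids {2, 5} → MIN(age_days)=44, SUM(age_days)=89
  shipped: ids {3, 6, 7} → MIN(age_days)=32, SUM(age_days)=107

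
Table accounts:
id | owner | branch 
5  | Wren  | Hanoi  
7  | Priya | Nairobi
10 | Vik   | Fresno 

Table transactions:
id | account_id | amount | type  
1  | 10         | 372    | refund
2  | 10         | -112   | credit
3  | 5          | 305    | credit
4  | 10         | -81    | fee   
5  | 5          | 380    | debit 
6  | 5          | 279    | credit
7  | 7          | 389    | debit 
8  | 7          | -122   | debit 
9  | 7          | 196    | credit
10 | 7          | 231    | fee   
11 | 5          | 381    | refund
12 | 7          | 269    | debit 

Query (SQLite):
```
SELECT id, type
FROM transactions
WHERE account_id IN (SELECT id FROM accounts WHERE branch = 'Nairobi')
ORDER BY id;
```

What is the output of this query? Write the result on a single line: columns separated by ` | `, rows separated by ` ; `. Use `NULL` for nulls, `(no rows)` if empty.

7 | debit ; 8 | debit ; 9 | credit ; 10 | fee ; 12 | debit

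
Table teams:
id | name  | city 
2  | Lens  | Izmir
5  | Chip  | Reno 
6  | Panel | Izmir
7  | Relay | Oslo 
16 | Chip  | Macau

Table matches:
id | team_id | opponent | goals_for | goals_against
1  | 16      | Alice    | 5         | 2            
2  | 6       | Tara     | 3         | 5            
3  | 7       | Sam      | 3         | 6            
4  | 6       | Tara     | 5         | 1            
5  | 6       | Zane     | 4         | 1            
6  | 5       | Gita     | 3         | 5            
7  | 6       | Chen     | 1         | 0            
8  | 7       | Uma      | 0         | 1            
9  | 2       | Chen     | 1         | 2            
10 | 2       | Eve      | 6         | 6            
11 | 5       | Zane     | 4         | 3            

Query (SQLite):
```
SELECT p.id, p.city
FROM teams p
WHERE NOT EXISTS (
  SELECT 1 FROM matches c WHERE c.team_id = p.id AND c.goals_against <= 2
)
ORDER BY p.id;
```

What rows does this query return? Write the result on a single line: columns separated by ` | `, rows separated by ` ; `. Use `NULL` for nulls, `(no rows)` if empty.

5 | Reno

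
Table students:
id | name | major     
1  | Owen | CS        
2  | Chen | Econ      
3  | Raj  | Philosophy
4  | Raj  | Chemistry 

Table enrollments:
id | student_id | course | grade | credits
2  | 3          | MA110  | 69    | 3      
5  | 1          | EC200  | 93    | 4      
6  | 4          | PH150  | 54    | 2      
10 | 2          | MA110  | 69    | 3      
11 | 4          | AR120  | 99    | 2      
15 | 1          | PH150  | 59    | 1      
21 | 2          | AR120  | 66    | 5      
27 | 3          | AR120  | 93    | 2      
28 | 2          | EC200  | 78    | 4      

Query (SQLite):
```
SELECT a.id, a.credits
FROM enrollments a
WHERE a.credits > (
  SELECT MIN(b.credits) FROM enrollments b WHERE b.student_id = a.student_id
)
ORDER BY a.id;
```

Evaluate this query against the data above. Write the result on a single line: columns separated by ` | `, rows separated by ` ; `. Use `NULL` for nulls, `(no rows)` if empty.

2 | 3 ; 5 | 4 ; 21 | 5 ; 28 | 4

For each enrollments row a, compute MIN(credits) over rows sharing a.student_id.
Keep row a if a.credits > that per-group MIN.
  student_id=1: MIN(credits) = 1
  student_id=2: MIN(credits) = 3
  student_id=3: MIN(credits) = 2
  student_id=4: MIN(credits) = 2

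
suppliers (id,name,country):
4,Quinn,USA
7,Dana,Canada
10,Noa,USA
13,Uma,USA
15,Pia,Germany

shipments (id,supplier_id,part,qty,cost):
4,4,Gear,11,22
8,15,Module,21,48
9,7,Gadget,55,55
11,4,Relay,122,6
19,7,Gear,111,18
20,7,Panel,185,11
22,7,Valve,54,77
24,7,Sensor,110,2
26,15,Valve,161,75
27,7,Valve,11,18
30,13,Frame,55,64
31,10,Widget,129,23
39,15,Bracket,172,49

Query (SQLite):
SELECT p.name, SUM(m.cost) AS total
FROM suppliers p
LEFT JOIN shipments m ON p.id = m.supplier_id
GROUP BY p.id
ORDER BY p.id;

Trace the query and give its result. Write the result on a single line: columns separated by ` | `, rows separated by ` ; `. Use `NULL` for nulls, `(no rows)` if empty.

Quinn | 28 ; Dana | 181 ; Noa | 23 ; Uma | 64 ; Pia | 172

LEFT JOIN keeps every suppliers row; unmatched ones get NULL for shipments columns.
Group by suppliers.id and compute SUM(m.cost). SUM over an all-NULL group is NULL.
  4: ids {4, 11} → SUM(m.cost)=28
  7: ids {9, 19, 20, 22, 24, 27} → SUM(m.cost)=181
  10: ids {31} → SUM(m.cost)=23
  13: ids {30} → SUM(m.cost)=64
  15: ids {8, 26, 39} → SUM(m.cost)=172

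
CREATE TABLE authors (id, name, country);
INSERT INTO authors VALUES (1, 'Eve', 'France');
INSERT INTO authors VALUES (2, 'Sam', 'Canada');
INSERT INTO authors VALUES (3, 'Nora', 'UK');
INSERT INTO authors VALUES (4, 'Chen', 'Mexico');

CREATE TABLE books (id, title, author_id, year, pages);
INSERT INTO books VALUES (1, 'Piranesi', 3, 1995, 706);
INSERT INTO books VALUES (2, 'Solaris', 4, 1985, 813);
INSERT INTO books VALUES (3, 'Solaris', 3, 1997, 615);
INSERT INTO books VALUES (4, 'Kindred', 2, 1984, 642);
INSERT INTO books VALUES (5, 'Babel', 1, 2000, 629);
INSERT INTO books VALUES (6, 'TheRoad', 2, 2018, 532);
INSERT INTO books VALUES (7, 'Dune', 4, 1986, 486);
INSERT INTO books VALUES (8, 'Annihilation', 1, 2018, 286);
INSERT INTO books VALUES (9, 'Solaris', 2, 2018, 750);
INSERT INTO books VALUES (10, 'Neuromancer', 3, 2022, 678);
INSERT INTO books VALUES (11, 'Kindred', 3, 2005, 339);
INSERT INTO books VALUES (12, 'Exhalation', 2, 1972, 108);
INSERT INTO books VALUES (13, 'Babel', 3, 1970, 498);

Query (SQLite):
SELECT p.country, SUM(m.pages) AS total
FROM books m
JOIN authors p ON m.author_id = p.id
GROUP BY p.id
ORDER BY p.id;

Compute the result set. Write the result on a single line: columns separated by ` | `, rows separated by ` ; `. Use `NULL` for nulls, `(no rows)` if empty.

Join each books row to its authors via author_id.
Group joined rows by authors.id; compute SUM(m.pages) per group.
  1: ids {5, 8} → SUM(m.pages)=915
  2: ids {4, 6, 9, 12} → SUM(m.pages)=2032
  3: ids {1, 3, 10, 11, 13} → SUM(m.pages)=2836
  4: ids {2, 7} → SUM(m.pages)=1299

France | 915 ; Canada | 2032 ; UK | 2836 ; Mexico | 1299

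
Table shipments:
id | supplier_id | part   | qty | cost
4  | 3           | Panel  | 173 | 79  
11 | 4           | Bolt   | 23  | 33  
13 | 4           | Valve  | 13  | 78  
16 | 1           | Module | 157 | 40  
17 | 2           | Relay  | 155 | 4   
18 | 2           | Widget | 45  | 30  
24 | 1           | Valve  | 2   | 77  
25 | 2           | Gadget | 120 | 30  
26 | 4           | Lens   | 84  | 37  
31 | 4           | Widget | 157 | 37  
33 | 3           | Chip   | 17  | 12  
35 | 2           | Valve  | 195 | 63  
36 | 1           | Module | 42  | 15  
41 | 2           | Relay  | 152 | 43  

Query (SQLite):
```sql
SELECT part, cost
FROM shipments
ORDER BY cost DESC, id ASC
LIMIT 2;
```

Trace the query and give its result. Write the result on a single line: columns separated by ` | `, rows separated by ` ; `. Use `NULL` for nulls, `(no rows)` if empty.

Sort by cost desc, tiebreak id asc: (79, id=4), (78, id=13), (77, id=24), (63, id=35), (43, id=41) …. Take first 2.

Panel | 79 ; Valve | 78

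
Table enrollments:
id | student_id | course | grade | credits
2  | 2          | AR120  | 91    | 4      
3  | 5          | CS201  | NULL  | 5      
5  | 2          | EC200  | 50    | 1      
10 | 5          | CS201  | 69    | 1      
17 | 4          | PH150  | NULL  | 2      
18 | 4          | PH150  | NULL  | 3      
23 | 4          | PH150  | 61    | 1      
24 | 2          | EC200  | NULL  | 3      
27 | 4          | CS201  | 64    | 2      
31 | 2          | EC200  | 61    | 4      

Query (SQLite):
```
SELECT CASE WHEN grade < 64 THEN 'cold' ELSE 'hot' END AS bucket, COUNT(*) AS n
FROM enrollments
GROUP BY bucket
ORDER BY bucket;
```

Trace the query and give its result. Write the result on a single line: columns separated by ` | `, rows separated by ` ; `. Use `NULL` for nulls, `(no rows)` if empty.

Bucket rows by grade < 64 → 'cold' else 'hot'; count each bucket.
NULL < 64 is unknown, so NULL grade falls into ELSE → 'hot'.

cold | 3 ; hot | 7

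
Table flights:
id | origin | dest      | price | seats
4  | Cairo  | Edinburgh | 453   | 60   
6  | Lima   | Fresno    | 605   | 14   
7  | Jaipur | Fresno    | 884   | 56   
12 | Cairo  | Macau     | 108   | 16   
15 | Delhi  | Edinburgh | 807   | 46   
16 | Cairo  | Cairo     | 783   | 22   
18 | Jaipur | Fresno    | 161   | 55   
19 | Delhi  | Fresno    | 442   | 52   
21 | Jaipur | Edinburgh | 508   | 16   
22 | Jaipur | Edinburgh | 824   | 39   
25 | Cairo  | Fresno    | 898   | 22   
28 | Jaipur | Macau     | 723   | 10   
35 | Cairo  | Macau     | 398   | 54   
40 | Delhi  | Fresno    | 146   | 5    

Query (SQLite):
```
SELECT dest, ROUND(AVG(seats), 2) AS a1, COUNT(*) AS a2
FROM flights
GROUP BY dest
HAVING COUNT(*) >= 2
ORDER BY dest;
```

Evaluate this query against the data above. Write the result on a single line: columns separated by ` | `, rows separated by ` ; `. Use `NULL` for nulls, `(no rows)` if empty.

Edinburgh | 40.25 | 4 ; Fresno | 34 | 6 ; Macau | 26.67 | 3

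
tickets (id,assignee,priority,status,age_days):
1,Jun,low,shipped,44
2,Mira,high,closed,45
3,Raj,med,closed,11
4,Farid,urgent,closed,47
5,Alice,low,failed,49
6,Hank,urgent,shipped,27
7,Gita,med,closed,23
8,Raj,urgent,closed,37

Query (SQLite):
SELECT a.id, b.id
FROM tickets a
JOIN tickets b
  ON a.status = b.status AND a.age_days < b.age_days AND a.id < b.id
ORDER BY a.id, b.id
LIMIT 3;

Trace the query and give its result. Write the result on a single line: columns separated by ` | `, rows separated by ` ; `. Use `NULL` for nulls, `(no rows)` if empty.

2 | 4 ; 3 | 4 ; 3 | 7

Pairs (a,b) with same status, a.age_days < b.age_days, a.id < b.id.
status groups: closed:{2,3,4,7,8} failed:{5} shipped:{1,6}
Ordered by (a.id, b.id); first 3.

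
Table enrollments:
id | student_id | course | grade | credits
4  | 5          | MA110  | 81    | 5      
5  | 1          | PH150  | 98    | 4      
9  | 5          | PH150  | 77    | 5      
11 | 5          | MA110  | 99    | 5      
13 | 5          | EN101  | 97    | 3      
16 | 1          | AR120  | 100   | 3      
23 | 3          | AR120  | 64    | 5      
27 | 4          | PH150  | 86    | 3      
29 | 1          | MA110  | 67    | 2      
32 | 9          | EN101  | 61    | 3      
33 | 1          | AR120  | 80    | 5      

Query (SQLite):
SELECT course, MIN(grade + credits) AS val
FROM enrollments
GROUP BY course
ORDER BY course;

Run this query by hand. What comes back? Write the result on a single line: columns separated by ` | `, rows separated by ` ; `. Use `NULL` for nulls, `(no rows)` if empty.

AR120 | 69 ; EN101 | 64 ; MA110 | 69 ; PH150 | 82

For each row compute grade + credits.
Group by course; take MIN of the expression per group.
  AR120: ids {16, 23, 33} → MIN(grade + credits)=69
  EN101: ids {13, 32} → MIN(grade + credits)=64
  MA110: ids {4, 11, 29} → MIN(grade + credits)=69
  PH150: ids {5, 9, 27} → MIN(grade + credits)=82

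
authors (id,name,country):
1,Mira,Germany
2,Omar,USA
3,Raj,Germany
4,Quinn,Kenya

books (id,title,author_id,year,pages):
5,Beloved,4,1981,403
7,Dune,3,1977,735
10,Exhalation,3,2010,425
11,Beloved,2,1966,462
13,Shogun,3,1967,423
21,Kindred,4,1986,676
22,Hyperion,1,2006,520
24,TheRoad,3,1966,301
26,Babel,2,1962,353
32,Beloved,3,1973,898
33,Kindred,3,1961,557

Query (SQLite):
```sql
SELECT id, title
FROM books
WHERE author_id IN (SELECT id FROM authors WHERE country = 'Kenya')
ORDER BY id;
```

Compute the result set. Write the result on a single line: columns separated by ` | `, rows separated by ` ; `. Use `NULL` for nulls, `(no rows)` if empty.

Inner query: authors.id where country = 'Kenya'.
Outer: keep books rows whose author_id is in that set.
Inner query → {4}

5 | Beloved ; 21 | Kindred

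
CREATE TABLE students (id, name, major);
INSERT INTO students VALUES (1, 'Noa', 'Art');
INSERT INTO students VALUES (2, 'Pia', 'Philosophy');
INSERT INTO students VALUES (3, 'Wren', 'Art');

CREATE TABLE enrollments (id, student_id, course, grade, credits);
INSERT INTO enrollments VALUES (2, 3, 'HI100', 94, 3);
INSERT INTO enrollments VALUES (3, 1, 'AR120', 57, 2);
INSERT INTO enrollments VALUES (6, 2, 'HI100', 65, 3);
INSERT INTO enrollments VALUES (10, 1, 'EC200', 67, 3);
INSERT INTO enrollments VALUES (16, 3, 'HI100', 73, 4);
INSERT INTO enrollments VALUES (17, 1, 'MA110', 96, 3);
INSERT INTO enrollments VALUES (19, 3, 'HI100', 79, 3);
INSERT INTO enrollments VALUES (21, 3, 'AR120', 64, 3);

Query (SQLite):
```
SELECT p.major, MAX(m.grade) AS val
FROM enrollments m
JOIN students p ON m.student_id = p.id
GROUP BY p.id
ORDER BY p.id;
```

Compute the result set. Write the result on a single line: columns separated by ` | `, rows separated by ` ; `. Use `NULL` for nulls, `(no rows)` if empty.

Art | 96 ; Philosophy | 65 ; Art | 94

Join each enrollments row to its students via student_id.
Group joined rows by students.id; compute MAX(m.grade) per group.
  1: ids {3, 10, 17} → MAX(m.grade)=96
  2: ids {6} → MAX(m.grade)=65
  3: ids {2, 16, 19, 21} → MAX(m.grade)=94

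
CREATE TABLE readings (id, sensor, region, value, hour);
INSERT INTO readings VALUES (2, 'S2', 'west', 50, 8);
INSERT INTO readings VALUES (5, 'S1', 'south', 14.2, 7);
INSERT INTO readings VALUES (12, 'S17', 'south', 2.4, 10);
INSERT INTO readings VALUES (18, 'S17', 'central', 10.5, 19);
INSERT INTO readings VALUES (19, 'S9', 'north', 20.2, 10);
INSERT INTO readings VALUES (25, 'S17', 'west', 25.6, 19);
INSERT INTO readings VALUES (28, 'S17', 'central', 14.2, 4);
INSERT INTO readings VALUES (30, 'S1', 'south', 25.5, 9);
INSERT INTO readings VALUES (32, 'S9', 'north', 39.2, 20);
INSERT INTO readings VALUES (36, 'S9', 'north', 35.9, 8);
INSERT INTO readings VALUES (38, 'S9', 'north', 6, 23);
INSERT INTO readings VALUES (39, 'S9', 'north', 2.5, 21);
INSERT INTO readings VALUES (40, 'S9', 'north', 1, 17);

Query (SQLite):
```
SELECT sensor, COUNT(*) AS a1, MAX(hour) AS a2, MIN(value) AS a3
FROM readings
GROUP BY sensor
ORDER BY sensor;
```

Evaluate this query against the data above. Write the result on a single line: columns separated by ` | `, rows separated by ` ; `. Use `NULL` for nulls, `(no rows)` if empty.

S1 | 2 | 9 | 14.2 ; S17 | 4 | 19 | 2.4 ; S2 | 1 | 8 | 50 ; S9 | 6 | 23 | 1

Group readings by sensor.
Per group compute: COUNT(*), MAX(hour), MIN(value).
  S1: ids {5, 30} → COUNT(*)=2, MAX(hour)=9, MIN(value)=14.2
  S17: ids {12, 18, 25, 28} → COUNT(*)=4, MAX(hour)=19, MIN(value)=2.4
  S2: ids {2} → COUNT(*)=1, MAX(hour)=8, MIN(value)=50
  S9: ids {19, 32, 36, 38, 39, 40} → COUNT(*)=6, MAX(hour)=23, MIN(value)=1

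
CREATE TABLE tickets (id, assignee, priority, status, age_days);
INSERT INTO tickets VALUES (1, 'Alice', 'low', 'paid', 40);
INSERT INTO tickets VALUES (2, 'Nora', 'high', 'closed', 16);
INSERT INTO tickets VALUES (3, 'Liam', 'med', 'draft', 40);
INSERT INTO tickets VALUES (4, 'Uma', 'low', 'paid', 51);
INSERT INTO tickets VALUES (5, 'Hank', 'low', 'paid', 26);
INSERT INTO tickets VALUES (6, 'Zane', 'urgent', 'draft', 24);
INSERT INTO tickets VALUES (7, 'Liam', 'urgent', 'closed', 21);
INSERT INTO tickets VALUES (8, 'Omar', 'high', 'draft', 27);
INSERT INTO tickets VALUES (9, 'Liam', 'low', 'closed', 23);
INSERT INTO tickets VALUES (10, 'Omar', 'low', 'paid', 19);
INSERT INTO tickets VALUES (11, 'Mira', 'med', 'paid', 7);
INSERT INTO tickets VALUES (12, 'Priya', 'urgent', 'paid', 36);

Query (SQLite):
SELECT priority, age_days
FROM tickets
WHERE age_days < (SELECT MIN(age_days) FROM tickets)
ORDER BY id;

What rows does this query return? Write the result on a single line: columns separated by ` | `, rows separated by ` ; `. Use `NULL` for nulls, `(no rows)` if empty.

(no rows)

Scalar subquery: MIN(age_days) over all tickets rows = 7.
Keep rows where age_days < that value.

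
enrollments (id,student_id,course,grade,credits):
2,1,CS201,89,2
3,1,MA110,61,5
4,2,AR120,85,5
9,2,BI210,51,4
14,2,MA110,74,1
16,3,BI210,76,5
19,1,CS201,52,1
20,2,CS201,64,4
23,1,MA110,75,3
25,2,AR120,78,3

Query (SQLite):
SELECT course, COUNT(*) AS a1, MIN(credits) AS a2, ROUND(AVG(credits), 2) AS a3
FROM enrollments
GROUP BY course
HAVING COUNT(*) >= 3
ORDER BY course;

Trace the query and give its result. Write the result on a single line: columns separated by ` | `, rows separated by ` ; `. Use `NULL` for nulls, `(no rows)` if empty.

CS201 | 3 | 1 | 2.33 ; MA110 | 3 | 1 | 3

Group enrollments by course.
Per group compute: COUNT(*), MIN(credits), ROUND(AVG(credits), 2).
HAVING: drop groups with fewer than 3 rows.
  AR120: ids {4, 25} → COUNT(*)=2, MIN(credits)=3, ROUND(AVG(credits), 2)=4
  BI210: ids {9, 16} → COUNT(*)=2, MIN(credits)=4, ROUND(AVG(credits), 2)=4.5
  CS201: ids {2, 19, 20} → COUNT(*)=3, MIN(credits)=1, ROUND(AVG(credits), 2)=2.33
  MA110: ids {3, 14, 23} → COUNT(*)=3, MIN(credits)=1, ROUND(AVG(credits), 2)=3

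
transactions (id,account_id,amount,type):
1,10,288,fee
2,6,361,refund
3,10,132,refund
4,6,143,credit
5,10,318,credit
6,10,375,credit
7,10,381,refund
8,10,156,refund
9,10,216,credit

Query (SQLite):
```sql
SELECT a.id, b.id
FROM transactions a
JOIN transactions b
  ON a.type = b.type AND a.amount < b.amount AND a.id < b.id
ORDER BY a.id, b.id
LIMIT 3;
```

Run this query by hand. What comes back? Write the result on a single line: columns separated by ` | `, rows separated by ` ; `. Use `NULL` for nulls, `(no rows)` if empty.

2 | 7 ; 3 | 7 ; 3 | 8

Pairs (a,b) with same type, a.amount < b.amount, a.id < b.id.
type groups: credit:{4,5,6,9} fee:{1} refund:{2,3,7,8}
Ordered by (a.id, b.id); first 3.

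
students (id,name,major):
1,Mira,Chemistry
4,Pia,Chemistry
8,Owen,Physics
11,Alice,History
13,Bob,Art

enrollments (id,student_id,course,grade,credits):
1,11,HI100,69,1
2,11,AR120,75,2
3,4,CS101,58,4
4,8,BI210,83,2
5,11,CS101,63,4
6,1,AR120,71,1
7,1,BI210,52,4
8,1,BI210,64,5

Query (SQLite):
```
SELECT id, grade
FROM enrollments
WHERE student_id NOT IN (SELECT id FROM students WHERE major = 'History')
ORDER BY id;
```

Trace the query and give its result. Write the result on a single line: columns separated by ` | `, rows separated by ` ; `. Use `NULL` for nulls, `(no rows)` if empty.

3 | 58 ; 4 | 83 ; 6 | 71 ; 7 | 52 ; 8 | 64

Inner query: students.id where major = 'History'.
Outer: keep enrollments rows whose student_id is not in that set.
Inner query → {11}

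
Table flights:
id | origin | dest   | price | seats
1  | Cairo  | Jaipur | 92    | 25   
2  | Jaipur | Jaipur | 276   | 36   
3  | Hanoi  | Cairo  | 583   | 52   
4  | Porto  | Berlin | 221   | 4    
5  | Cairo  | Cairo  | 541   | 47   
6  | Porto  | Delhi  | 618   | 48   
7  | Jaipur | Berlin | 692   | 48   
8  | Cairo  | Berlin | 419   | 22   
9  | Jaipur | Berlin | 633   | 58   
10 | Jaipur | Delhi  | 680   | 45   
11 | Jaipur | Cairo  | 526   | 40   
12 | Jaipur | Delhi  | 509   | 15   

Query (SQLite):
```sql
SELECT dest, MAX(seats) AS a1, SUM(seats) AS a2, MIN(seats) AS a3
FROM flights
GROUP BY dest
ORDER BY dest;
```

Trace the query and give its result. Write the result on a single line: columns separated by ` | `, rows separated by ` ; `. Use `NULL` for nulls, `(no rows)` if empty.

Berlin | 58 | 132 | 4 ; Cairo | 52 | 139 | 40 ; Delhi | 48 | 108 | 15 ; Jaipur | 36 | 61 | 25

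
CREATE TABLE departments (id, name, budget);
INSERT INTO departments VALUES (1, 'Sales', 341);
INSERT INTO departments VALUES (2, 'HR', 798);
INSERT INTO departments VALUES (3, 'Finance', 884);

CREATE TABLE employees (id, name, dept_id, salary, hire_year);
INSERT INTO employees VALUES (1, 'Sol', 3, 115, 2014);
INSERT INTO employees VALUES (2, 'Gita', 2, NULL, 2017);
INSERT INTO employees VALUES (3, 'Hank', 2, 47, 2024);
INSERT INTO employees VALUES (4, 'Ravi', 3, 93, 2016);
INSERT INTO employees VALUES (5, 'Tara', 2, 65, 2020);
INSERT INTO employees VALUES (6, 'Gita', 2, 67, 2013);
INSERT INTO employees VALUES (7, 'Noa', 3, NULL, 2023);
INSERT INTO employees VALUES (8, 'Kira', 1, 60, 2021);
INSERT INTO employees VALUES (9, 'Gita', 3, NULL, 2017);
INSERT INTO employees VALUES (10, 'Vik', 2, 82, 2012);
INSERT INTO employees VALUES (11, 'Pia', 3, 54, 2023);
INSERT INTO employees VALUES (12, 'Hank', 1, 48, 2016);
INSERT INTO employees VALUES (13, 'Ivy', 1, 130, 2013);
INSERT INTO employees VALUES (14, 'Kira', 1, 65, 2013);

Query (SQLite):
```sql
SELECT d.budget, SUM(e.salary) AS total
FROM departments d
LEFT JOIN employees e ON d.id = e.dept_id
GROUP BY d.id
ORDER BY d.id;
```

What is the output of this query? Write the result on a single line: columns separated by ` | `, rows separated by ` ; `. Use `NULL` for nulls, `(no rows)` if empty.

341 | 303 ; 798 | 261 ; 884 | 262

LEFT JOIN keeps every departments row; unmatched ones get NULL for employees columns.
Group by departments.id and compute SUM(e.salary). SUM over an all-NULL group is NULL.
  1: ids {8, 12, 13, 14} → SUM(e.salary)=303
  2: ids {2, 3, 5, 6, 10} → SUM(e.salary)=261
  3: ids {1, 4, 7, 9, 11} → SUM(e.salary)=262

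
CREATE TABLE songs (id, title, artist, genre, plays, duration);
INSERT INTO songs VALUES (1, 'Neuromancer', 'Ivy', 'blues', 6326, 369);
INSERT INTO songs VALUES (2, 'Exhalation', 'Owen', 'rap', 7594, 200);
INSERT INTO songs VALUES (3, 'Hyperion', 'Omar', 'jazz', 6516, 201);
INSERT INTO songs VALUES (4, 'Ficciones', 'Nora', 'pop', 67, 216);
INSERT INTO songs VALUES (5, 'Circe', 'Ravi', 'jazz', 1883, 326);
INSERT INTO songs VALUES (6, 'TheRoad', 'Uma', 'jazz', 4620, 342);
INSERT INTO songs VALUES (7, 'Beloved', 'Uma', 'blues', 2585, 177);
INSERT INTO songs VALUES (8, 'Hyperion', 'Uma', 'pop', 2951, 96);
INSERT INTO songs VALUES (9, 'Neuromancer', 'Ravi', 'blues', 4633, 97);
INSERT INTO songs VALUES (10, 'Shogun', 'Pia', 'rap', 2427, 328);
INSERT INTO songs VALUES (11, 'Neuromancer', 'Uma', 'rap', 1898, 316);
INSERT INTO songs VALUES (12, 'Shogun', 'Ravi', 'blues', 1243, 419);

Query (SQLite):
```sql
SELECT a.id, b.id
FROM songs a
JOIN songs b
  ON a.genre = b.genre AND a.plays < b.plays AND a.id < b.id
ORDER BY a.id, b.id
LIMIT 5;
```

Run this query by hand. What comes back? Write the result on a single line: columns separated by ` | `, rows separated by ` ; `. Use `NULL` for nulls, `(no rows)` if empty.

4 | 8 ; 5 | 6 ; 7 | 9

Pairs (a,b) with same genre, a.plays < b.plays, a.id < b.id.
genre groups: blues:{1,7,9,12} jazz:{3,5,6} pop:{4,8} rap:{2,10,11}
Ordered by (a.id, b.id); first 5.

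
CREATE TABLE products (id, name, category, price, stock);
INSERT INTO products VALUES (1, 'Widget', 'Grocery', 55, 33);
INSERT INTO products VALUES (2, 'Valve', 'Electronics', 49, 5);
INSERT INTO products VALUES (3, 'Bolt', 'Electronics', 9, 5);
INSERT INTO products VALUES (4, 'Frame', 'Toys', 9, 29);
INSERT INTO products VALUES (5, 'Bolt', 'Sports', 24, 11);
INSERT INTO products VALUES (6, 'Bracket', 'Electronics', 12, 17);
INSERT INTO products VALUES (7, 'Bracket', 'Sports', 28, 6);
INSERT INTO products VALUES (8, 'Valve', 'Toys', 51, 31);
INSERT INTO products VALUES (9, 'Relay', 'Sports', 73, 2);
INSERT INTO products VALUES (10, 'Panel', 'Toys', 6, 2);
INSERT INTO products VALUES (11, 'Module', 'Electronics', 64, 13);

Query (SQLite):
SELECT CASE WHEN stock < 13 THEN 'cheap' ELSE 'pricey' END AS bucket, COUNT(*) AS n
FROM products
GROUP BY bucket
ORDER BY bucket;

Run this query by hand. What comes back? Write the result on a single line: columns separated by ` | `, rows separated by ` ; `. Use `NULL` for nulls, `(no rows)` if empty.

cheap | 6 ; pricey | 5

Bucket rows by stock < 13 → 'cheap' else 'pricey'; count each bucket.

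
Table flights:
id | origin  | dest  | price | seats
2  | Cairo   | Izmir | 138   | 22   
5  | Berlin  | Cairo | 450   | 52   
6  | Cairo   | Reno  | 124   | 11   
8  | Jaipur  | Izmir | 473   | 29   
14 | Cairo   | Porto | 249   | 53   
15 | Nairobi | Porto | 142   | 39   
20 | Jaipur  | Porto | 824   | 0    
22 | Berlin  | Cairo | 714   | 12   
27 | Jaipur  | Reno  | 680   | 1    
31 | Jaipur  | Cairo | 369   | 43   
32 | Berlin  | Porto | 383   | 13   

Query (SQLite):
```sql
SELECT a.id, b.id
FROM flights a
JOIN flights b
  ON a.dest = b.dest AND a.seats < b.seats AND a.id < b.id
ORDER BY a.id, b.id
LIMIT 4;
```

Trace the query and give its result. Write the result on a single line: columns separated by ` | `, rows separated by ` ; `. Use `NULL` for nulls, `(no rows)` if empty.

Pairs (a,b) with same dest, a.seats < b.seats, a.id < b.id.
dest groups: Cairo:{5,22,31} Izmir:{2,8} Porto:{14,15,20,32} Reno:{6,27}
Ordered by (a.id, b.id); first 4.

2 | 8 ; 20 | 32 ; 22 | 31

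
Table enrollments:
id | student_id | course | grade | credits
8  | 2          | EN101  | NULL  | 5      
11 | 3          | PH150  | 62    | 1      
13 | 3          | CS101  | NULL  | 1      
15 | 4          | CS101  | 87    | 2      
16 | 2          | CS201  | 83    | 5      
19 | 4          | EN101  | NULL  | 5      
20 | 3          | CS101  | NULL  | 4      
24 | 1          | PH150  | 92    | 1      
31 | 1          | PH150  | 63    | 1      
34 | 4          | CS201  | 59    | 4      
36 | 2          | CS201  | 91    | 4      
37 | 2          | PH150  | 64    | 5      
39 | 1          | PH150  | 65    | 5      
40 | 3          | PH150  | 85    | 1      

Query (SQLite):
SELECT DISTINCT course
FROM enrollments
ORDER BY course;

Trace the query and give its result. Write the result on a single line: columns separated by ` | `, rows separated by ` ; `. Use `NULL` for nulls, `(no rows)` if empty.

CS101 ; CS201 ; EN101 ; PH150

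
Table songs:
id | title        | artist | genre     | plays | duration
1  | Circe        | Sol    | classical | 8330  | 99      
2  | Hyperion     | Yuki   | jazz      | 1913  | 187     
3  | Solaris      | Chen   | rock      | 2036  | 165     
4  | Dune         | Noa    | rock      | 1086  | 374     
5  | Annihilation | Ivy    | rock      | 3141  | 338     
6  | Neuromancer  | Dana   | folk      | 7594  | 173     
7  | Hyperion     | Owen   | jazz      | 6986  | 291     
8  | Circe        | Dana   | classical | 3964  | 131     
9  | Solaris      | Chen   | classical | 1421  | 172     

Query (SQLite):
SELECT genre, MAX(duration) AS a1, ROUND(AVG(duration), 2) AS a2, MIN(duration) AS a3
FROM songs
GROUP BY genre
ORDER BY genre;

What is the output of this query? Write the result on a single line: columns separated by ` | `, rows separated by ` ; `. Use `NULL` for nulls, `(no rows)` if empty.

Group songs by genre.
Per group compute: MAX(duration), ROUND(AVG(duration), 2), MIN(duration).
  classical: ids {1, 8, 9} → MAX(duration)=172, ROUND(AVG(duration), 2)=134, MIN(duration)=99
  folk: ids {6} → MAX(duration)=173, ROUND(AVG(duration), 2)=173, MIN(duration)=173
  jazz: ids {2, 7} → MAX(duration)=291, ROUND(AVG(duration), 2)=239, MIN(duration)=187
  rock: ids {3, 4, 5} → MAX(duration)=374, ROUND(AVG(duration), 2)=292.33, MIN(duration)=165

classical | 172 | 134 | 99 ; folk | 173 | 173 | 173 ; jazz | 291 | 239 | 187 ; rock | 374 | 292.33 | 165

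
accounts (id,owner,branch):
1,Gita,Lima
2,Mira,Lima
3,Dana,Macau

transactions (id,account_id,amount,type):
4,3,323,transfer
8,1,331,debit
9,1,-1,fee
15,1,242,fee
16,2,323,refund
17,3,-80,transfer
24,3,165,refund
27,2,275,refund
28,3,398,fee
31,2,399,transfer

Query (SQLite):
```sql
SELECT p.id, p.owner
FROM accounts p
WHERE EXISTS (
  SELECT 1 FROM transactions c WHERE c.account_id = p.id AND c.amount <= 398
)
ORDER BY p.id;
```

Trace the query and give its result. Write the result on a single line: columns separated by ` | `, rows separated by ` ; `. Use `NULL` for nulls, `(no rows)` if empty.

1 | Gita ; 2 | Mira ; 3 | Dana

For each accounts row, check whether any transactions with matching account_id has amount <= 398.
Keep rows where that is true.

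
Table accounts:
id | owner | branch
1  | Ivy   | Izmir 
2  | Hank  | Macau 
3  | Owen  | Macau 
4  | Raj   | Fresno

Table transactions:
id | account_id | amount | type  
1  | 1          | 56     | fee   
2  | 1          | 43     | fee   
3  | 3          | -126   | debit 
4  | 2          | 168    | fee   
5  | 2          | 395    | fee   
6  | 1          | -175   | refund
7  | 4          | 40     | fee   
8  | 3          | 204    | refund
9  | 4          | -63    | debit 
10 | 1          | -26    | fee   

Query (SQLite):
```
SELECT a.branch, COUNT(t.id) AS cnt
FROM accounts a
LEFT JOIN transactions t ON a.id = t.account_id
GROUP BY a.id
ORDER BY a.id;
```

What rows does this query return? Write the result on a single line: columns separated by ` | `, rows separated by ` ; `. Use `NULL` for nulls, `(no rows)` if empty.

LEFT JOIN keeps every accounts row; unmatched ones get NULL for transactions columns.
Group by accounts.id and compute COUNT(t.id). COUNT(col) of an all-NULL group is 0.
  1: ids {1, 2, 6, 10} → COUNT(t.id)=4
  2: ids {4, 5} → COUNT(t.id)=2
  3: ids {3, 8} → COUNT(t.id)=2
  4: ids {7, 9} → COUNT(t.id)=2

Izmir | 4 ; Macau | 2 ; Macau | 2 ; Fresno | 2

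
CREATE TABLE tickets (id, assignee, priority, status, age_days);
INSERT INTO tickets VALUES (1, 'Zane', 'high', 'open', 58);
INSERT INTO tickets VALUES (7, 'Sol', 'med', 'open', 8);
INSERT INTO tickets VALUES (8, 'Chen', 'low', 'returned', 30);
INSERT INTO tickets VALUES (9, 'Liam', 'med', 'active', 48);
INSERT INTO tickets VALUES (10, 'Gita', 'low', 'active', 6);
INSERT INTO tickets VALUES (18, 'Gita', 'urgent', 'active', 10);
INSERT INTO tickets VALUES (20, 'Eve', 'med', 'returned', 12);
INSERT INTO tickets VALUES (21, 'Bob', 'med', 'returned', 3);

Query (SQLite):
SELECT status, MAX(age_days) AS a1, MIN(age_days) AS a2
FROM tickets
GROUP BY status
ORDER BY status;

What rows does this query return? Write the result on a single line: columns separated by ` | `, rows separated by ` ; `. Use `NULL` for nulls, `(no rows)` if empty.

active | 48 | 6 ; open | 58 | 8 ; returned | 30 | 3

Group tickets by status.
Per group compute: MAX(age_days), MIN(age_days).
  active: ids {9, 10, 18} → MAX(age_days)=48, MIN(age_days)=6
  open: ids {1, 7} → MAX(age_days)=58, MIN(age_days)=8
  returned: ids {8, 20, 21} → MAX(age_days)=30, MIN(age_days)=3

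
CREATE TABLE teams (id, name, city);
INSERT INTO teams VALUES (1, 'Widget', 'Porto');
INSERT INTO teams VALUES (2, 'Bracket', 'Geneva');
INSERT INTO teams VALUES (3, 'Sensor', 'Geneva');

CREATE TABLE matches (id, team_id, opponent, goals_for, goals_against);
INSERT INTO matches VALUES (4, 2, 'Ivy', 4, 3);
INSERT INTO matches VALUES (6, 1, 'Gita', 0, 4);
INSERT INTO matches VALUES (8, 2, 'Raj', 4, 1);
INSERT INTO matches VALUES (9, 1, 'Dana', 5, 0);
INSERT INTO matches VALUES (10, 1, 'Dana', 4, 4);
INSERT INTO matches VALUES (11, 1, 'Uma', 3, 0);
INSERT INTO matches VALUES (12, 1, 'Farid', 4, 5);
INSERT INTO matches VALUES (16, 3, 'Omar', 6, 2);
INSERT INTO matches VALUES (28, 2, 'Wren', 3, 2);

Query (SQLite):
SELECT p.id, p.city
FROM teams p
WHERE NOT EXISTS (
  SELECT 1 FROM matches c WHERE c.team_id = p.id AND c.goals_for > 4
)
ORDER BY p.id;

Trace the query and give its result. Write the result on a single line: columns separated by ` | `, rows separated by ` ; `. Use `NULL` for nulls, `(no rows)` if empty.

For each teams row, check whether any matches with matching team_id has goals_for > 4.
Keep rows where that is false.

2 | Geneva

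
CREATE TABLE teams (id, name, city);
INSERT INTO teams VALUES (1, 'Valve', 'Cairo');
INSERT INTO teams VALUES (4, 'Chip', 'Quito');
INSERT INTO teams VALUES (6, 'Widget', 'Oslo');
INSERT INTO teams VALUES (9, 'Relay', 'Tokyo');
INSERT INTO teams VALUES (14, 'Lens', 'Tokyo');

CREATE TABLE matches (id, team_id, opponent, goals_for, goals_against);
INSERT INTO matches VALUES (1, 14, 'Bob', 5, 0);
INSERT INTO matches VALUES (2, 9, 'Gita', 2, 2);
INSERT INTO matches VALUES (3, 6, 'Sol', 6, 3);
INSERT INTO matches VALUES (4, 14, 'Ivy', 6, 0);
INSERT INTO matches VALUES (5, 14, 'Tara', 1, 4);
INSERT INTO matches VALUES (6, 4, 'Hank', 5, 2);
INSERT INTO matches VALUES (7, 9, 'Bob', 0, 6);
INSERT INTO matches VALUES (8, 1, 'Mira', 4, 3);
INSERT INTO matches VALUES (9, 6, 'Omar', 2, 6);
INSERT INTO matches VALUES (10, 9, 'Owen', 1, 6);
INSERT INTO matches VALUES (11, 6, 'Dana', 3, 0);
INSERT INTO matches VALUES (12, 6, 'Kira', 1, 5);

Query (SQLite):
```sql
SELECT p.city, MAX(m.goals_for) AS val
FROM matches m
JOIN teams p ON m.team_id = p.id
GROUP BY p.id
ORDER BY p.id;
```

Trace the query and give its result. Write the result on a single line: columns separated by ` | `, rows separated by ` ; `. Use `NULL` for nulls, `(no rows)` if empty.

Join each matches row to its teams via team_id.
Group joined rows by teams.id; compute MAX(m.goals_for) per group.
  1: ids {8} → MAX(m.goals_for)=4
  4: ids {6} → MAX(m.goals_for)=5
  6: ids {3, 9, 11, 12} → MAX(m.goals_for)=6
  9: ids {2, 7, 10} → MAX(m.goals_for)=2
  14: ids {1, 4, 5} → MAX(m.goals_for)=6

Cairo | 4 ; Quito | 5 ; Oslo | 6 ; Tokyo | 2 ; Tokyo | 6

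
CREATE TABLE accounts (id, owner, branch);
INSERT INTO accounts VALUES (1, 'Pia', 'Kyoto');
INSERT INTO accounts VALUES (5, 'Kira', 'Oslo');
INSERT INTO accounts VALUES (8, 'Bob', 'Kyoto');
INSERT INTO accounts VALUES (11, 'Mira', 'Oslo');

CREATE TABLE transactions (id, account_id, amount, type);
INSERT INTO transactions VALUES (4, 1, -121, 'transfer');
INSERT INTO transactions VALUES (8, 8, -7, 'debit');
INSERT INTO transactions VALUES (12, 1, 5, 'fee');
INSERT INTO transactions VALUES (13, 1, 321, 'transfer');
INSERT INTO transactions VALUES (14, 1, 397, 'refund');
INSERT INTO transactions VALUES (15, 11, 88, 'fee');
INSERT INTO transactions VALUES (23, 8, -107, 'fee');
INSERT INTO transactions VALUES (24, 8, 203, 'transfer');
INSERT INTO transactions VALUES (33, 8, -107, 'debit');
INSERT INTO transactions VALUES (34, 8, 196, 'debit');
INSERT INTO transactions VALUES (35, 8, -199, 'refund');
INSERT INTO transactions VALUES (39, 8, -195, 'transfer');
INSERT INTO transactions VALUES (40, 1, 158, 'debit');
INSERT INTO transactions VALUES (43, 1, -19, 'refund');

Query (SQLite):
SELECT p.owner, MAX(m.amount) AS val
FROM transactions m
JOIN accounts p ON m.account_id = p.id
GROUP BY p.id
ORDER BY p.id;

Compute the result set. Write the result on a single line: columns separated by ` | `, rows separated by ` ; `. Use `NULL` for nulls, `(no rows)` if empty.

Join each transactions row to its accounts via account_id.
Group joined rows by accounts.id; compute MAX(m.amount) per group.
  1: ids {4, 12, 13, 14, 40, 43} → MAX(m.amount)=397
  8: ids {8, 23, 24, 33, 34, 35, 39} → MAX(m.amount)=203
  11: ids {15} → MAX(m.amount)=88

Pia | 397 ; Bob | 203 ; Mira | 88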